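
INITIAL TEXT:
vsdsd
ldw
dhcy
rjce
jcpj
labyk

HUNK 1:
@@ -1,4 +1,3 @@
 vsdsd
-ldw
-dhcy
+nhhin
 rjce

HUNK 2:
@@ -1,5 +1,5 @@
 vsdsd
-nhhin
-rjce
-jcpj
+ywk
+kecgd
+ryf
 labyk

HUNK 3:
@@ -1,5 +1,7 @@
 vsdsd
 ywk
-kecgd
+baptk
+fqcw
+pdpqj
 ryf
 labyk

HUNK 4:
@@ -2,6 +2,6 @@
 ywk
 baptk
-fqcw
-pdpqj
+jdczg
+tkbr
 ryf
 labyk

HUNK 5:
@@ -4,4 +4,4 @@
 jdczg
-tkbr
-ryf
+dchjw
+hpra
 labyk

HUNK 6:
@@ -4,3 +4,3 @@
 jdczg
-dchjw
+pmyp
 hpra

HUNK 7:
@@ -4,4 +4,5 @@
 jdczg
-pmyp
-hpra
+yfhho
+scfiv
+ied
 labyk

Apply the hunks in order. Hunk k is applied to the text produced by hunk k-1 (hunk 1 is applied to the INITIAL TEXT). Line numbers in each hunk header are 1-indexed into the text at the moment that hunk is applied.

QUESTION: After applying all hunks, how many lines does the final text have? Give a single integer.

Hunk 1: at line 1 remove [ldw,dhcy] add [nhhin] -> 5 lines: vsdsd nhhin rjce jcpj labyk
Hunk 2: at line 1 remove [nhhin,rjce,jcpj] add [ywk,kecgd,ryf] -> 5 lines: vsdsd ywk kecgd ryf labyk
Hunk 3: at line 1 remove [kecgd] add [baptk,fqcw,pdpqj] -> 7 lines: vsdsd ywk baptk fqcw pdpqj ryf labyk
Hunk 4: at line 2 remove [fqcw,pdpqj] add [jdczg,tkbr] -> 7 lines: vsdsd ywk baptk jdczg tkbr ryf labyk
Hunk 5: at line 4 remove [tkbr,ryf] add [dchjw,hpra] -> 7 lines: vsdsd ywk baptk jdczg dchjw hpra labyk
Hunk 6: at line 4 remove [dchjw] add [pmyp] -> 7 lines: vsdsd ywk baptk jdczg pmyp hpra labyk
Hunk 7: at line 4 remove [pmyp,hpra] add [yfhho,scfiv,ied] -> 8 lines: vsdsd ywk baptk jdczg yfhho scfiv ied labyk
Final line count: 8

Answer: 8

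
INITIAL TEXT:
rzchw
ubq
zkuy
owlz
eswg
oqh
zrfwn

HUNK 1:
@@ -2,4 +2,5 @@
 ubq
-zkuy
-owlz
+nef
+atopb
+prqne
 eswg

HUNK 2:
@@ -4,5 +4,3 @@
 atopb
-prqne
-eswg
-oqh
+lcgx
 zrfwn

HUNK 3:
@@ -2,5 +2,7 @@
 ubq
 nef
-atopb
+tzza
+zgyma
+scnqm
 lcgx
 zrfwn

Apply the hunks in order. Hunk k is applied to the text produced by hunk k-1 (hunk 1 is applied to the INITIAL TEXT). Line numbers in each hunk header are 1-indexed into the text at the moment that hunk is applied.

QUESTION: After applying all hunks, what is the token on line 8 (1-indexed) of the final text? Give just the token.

Answer: zrfwn

Derivation:
Hunk 1: at line 2 remove [zkuy,owlz] add [nef,atopb,prqne] -> 8 lines: rzchw ubq nef atopb prqne eswg oqh zrfwn
Hunk 2: at line 4 remove [prqne,eswg,oqh] add [lcgx] -> 6 lines: rzchw ubq nef atopb lcgx zrfwn
Hunk 3: at line 2 remove [atopb] add [tzza,zgyma,scnqm] -> 8 lines: rzchw ubq nef tzza zgyma scnqm lcgx zrfwn
Final line 8: zrfwn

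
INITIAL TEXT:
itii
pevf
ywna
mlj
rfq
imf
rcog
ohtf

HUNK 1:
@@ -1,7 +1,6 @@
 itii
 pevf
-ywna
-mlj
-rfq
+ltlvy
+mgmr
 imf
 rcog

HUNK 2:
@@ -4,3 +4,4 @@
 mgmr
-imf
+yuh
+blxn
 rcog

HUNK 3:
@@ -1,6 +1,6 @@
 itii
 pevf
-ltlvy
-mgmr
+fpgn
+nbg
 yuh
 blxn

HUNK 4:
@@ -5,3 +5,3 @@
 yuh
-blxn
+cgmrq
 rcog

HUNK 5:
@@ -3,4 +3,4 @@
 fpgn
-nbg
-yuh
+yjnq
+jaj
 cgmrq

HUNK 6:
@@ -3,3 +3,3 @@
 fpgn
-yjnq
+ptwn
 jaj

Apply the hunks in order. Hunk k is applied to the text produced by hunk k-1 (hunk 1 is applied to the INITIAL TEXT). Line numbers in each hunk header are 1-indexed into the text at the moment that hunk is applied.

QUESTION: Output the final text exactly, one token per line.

Hunk 1: at line 1 remove [ywna,mlj,rfq] add [ltlvy,mgmr] -> 7 lines: itii pevf ltlvy mgmr imf rcog ohtf
Hunk 2: at line 4 remove [imf] add [yuh,blxn] -> 8 lines: itii pevf ltlvy mgmr yuh blxn rcog ohtf
Hunk 3: at line 1 remove [ltlvy,mgmr] add [fpgn,nbg] -> 8 lines: itii pevf fpgn nbg yuh blxn rcog ohtf
Hunk 4: at line 5 remove [blxn] add [cgmrq] -> 8 lines: itii pevf fpgn nbg yuh cgmrq rcog ohtf
Hunk 5: at line 3 remove [nbg,yuh] add [yjnq,jaj] -> 8 lines: itii pevf fpgn yjnq jaj cgmrq rcog ohtf
Hunk 6: at line 3 remove [yjnq] add [ptwn] -> 8 lines: itii pevf fpgn ptwn jaj cgmrq rcog ohtf

Answer: itii
pevf
fpgn
ptwn
jaj
cgmrq
rcog
ohtf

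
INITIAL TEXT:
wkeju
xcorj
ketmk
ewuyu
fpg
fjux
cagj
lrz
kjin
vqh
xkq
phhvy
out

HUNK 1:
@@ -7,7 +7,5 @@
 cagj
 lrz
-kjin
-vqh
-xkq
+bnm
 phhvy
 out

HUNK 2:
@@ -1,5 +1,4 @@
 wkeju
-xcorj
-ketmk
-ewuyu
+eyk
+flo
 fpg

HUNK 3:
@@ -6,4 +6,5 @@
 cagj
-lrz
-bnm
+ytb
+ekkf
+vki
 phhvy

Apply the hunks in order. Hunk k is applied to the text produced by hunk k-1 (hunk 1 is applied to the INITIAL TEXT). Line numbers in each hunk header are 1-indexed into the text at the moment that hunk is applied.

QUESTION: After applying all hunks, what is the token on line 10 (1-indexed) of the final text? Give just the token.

Answer: phhvy

Derivation:
Hunk 1: at line 7 remove [kjin,vqh,xkq] add [bnm] -> 11 lines: wkeju xcorj ketmk ewuyu fpg fjux cagj lrz bnm phhvy out
Hunk 2: at line 1 remove [xcorj,ketmk,ewuyu] add [eyk,flo] -> 10 lines: wkeju eyk flo fpg fjux cagj lrz bnm phhvy out
Hunk 3: at line 6 remove [lrz,bnm] add [ytb,ekkf,vki] -> 11 lines: wkeju eyk flo fpg fjux cagj ytb ekkf vki phhvy out
Final line 10: phhvy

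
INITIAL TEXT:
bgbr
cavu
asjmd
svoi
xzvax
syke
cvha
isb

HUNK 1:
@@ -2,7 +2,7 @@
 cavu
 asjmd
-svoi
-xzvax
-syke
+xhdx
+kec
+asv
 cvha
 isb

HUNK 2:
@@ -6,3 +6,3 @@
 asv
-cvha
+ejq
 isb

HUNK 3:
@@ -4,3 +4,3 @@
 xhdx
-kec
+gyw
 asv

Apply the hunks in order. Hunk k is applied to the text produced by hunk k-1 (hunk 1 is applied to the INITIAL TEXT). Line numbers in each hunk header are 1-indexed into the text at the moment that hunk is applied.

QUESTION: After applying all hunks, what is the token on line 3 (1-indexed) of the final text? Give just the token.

Hunk 1: at line 2 remove [svoi,xzvax,syke] add [xhdx,kec,asv] -> 8 lines: bgbr cavu asjmd xhdx kec asv cvha isb
Hunk 2: at line 6 remove [cvha] add [ejq] -> 8 lines: bgbr cavu asjmd xhdx kec asv ejq isb
Hunk 3: at line 4 remove [kec] add [gyw] -> 8 lines: bgbr cavu asjmd xhdx gyw asv ejq isb
Final line 3: asjmd

Answer: asjmd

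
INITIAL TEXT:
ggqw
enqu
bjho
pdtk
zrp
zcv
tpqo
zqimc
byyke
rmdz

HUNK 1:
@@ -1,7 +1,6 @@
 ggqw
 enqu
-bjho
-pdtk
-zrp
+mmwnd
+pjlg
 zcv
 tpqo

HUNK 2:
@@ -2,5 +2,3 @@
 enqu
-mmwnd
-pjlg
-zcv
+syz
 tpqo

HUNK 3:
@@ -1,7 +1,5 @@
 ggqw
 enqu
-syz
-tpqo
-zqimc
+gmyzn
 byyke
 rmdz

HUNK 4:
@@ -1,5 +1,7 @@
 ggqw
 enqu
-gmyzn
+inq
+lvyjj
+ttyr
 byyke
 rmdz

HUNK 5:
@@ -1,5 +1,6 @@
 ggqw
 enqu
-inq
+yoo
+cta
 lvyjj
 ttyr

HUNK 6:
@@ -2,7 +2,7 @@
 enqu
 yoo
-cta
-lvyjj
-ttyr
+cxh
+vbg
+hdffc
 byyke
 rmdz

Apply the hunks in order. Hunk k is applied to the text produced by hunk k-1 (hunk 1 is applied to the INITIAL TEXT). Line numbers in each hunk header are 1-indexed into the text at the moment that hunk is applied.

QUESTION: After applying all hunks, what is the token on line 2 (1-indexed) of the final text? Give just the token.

Answer: enqu

Derivation:
Hunk 1: at line 1 remove [bjho,pdtk,zrp] add [mmwnd,pjlg] -> 9 lines: ggqw enqu mmwnd pjlg zcv tpqo zqimc byyke rmdz
Hunk 2: at line 2 remove [mmwnd,pjlg,zcv] add [syz] -> 7 lines: ggqw enqu syz tpqo zqimc byyke rmdz
Hunk 3: at line 1 remove [syz,tpqo,zqimc] add [gmyzn] -> 5 lines: ggqw enqu gmyzn byyke rmdz
Hunk 4: at line 1 remove [gmyzn] add [inq,lvyjj,ttyr] -> 7 lines: ggqw enqu inq lvyjj ttyr byyke rmdz
Hunk 5: at line 1 remove [inq] add [yoo,cta] -> 8 lines: ggqw enqu yoo cta lvyjj ttyr byyke rmdz
Hunk 6: at line 2 remove [cta,lvyjj,ttyr] add [cxh,vbg,hdffc] -> 8 lines: ggqw enqu yoo cxh vbg hdffc byyke rmdz
Final line 2: enqu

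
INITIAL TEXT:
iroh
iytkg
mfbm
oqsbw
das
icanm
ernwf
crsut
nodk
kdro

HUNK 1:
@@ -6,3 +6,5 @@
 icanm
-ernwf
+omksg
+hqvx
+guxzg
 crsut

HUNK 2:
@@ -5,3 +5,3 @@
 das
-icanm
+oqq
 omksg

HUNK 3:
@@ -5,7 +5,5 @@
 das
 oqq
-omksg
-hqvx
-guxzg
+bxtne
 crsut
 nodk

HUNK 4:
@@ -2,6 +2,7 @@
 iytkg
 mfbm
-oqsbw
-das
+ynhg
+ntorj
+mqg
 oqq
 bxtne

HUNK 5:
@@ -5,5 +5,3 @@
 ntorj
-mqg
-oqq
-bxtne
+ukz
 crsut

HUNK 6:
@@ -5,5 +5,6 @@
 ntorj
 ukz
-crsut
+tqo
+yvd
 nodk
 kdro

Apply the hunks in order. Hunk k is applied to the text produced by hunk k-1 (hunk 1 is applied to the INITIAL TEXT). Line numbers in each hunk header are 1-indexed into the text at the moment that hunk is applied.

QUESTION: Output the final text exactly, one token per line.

Answer: iroh
iytkg
mfbm
ynhg
ntorj
ukz
tqo
yvd
nodk
kdro

Derivation:
Hunk 1: at line 6 remove [ernwf] add [omksg,hqvx,guxzg] -> 12 lines: iroh iytkg mfbm oqsbw das icanm omksg hqvx guxzg crsut nodk kdro
Hunk 2: at line 5 remove [icanm] add [oqq] -> 12 lines: iroh iytkg mfbm oqsbw das oqq omksg hqvx guxzg crsut nodk kdro
Hunk 3: at line 5 remove [omksg,hqvx,guxzg] add [bxtne] -> 10 lines: iroh iytkg mfbm oqsbw das oqq bxtne crsut nodk kdro
Hunk 4: at line 2 remove [oqsbw,das] add [ynhg,ntorj,mqg] -> 11 lines: iroh iytkg mfbm ynhg ntorj mqg oqq bxtne crsut nodk kdro
Hunk 5: at line 5 remove [mqg,oqq,bxtne] add [ukz] -> 9 lines: iroh iytkg mfbm ynhg ntorj ukz crsut nodk kdro
Hunk 6: at line 5 remove [crsut] add [tqo,yvd] -> 10 lines: iroh iytkg mfbm ynhg ntorj ukz tqo yvd nodk kdro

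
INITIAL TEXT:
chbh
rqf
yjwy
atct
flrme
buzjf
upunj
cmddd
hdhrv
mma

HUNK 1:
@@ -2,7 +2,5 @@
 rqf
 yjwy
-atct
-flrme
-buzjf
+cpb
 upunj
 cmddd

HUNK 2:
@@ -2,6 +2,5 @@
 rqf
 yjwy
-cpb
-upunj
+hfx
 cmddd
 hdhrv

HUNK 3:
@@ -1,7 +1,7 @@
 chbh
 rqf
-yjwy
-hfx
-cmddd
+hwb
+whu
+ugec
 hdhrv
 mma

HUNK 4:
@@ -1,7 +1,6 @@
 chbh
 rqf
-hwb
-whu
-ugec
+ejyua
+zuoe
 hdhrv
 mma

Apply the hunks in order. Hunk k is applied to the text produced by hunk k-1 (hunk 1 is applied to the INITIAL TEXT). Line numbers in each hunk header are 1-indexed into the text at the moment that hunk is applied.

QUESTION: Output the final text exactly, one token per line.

Hunk 1: at line 2 remove [atct,flrme,buzjf] add [cpb] -> 8 lines: chbh rqf yjwy cpb upunj cmddd hdhrv mma
Hunk 2: at line 2 remove [cpb,upunj] add [hfx] -> 7 lines: chbh rqf yjwy hfx cmddd hdhrv mma
Hunk 3: at line 1 remove [yjwy,hfx,cmddd] add [hwb,whu,ugec] -> 7 lines: chbh rqf hwb whu ugec hdhrv mma
Hunk 4: at line 1 remove [hwb,whu,ugec] add [ejyua,zuoe] -> 6 lines: chbh rqf ejyua zuoe hdhrv mma

Answer: chbh
rqf
ejyua
zuoe
hdhrv
mma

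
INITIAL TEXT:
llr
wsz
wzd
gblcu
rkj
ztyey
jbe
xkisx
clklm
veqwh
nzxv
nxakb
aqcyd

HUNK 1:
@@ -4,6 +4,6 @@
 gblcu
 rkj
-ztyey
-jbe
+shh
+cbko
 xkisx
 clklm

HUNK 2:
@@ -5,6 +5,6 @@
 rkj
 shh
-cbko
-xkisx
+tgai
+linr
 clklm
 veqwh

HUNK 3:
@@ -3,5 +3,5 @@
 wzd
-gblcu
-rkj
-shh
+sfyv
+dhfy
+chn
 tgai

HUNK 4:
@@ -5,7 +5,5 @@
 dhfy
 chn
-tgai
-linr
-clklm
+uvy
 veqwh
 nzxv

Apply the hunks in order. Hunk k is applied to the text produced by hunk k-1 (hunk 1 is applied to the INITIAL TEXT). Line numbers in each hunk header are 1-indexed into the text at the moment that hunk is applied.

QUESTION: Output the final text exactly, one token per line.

Answer: llr
wsz
wzd
sfyv
dhfy
chn
uvy
veqwh
nzxv
nxakb
aqcyd

Derivation:
Hunk 1: at line 4 remove [ztyey,jbe] add [shh,cbko] -> 13 lines: llr wsz wzd gblcu rkj shh cbko xkisx clklm veqwh nzxv nxakb aqcyd
Hunk 2: at line 5 remove [cbko,xkisx] add [tgai,linr] -> 13 lines: llr wsz wzd gblcu rkj shh tgai linr clklm veqwh nzxv nxakb aqcyd
Hunk 3: at line 3 remove [gblcu,rkj,shh] add [sfyv,dhfy,chn] -> 13 lines: llr wsz wzd sfyv dhfy chn tgai linr clklm veqwh nzxv nxakb aqcyd
Hunk 4: at line 5 remove [tgai,linr,clklm] add [uvy] -> 11 lines: llr wsz wzd sfyv dhfy chn uvy veqwh nzxv nxakb aqcyd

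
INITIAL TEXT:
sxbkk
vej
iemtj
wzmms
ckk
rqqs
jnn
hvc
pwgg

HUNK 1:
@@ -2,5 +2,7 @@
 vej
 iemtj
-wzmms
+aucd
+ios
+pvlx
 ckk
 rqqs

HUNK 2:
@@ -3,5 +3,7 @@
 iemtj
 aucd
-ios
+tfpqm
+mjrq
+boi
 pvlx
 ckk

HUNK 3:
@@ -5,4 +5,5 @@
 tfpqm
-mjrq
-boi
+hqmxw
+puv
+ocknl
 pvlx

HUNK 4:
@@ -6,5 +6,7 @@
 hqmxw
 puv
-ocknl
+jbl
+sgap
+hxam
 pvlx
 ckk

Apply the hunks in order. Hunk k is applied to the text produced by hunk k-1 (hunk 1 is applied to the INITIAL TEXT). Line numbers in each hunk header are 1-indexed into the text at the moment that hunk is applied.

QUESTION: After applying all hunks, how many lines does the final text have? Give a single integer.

Hunk 1: at line 2 remove [wzmms] add [aucd,ios,pvlx] -> 11 lines: sxbkk vej iemtj aucd ios pvlx ckk rqqs jnn hvc pwgg
Hunk 2: at line 3 remove [ios] add [tfpqm,mjrq,boi] -> 13 lines: sxbkk vej iemtj aucd tfpqm mjrq boi pvlx ckk rqqs jnn hvc pwgg
Hunk 3: at line 5 remove [mjrq,boi] add [hqmxw,puv,ocknl] -> 14 lines: sxbkk vej iemtj aucd tfpqm hqmxw puv ocknl pvlx ckk rqqs jnn hvc pwgg
Hunk 4: at line 6 remove [ocknl] add [jbl,sgap,hxam] -> 16 lines: sxbkk vej iemtj aucd tfpqm hqmxw puv jbl sgap hxam pvlx ckk rqqs jnn hvc pwgg
Final line count: 16

Answer: 16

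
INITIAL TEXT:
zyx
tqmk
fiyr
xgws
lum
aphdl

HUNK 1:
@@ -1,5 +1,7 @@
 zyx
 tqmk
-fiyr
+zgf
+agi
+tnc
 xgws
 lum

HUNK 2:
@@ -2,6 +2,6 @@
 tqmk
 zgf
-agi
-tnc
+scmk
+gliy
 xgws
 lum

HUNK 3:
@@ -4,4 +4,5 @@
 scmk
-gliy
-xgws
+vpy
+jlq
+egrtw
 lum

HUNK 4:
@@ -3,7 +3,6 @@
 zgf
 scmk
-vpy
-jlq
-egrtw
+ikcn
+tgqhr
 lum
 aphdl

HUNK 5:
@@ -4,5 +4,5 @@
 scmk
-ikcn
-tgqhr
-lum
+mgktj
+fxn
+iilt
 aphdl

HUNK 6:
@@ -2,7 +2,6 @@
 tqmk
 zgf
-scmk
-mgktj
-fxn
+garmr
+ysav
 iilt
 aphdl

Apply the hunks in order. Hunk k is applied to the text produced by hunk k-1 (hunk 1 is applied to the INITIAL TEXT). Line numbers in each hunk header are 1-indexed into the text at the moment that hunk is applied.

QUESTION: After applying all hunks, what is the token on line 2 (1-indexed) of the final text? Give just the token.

Hunk 1: at line 1 remove [fiyr] add [zgf,agi,tnc] -> 8 lines: zyx tqmk zgf agi tnc xgws lum aphdl
Hunk 2: at line 2 remove [agi,tnc] add [scmk,gliy] -> 8 lines: zyx tqmk zgf scmk gliy xgws lum aphdl
Hunk 3: at line 4 remove [gliy,xgws] add [vpy,jlq,egrtw] -> 9 lines: zyx tqmk zgf scmk vpy jlq egrtw lum aphdl
Hunk 4: at line 3 remove [vpy,jlq,egrtw] add [ikcn,tgqhr] -> 8 lines: zyx tqmk zgf scmk ikcn tgqhr lum aphdl
Hunk 5: at line 4 remove [ikcn,tgqhr,lum] add [mgktj,fxn,iilt] -> 8 lines: zyx tqmk zgf scmk mgktj fxn iilt aphdl
Hunk 6: at line 2 remove [scmk,mgktj,fxn] add [garmr,ysav] -> 7 lines: zyx tqmk zgf garmr ysav iilt aphdl
Final line 2: tqmk

Answer: tqmk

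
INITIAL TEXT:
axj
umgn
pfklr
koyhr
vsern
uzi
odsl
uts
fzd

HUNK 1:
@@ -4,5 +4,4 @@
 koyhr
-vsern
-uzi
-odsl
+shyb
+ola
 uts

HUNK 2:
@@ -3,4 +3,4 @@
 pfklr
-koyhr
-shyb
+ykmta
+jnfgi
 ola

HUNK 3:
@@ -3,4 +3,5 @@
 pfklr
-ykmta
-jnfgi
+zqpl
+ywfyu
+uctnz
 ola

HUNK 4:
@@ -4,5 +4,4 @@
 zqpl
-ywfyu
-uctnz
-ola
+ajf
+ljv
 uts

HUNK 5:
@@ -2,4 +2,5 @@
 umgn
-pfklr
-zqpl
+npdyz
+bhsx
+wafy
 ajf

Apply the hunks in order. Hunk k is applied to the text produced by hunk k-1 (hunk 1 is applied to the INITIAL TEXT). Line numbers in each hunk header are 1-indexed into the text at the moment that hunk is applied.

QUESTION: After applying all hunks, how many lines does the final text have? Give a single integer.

Answer: 9

Derivation:
Hunk 1: at line 4 remove [vsern,uzi,odsl] add [shyb,ola] -> 8 lines: axj umgn pfklr koyhr shyb ola uts fzd
Hunk 2: at line 3 remove [koyhr,shyb] add [ykmta,jnfgi] -> 8 lines: axj umgn pfklr ykmta jnfgi ola uts fzd
Hunk 3: at line 3 remove [ykmta,jnfgi] add [zqpl,ywfyu,uctnz] -> 9 lines: axj umgn pfklr zqpl ywfyu uctnz ola uts fzd
Hunk 4: at line 4 remove [ywfyu,uctnz,ola] add [ajf,ljv] -> 8 lines: axj umgn pfklr zqpl ajf ljv uts fzd
Hunk 5: at line 2 remove [pfklr,zqpl] add [npdyz,bhsx,wafy] -> 9 lines: axj umgn npdyz bhsx wafy ajf ljv uts fzd
Final line count: 9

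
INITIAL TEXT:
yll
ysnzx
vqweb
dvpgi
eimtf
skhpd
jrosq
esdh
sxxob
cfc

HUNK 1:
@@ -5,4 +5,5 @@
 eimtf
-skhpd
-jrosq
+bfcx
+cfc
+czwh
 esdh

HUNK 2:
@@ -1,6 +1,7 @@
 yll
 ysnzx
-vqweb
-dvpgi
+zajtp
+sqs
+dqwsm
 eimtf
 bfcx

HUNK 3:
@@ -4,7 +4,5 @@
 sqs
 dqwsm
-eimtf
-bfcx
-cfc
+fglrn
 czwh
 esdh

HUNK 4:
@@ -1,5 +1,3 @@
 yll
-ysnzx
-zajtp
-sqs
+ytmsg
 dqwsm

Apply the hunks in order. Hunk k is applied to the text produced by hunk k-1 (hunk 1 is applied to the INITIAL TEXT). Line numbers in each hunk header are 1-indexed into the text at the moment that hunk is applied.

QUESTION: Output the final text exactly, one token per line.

Answer: yll
ytmsg
dqwsm
fglrn
czwh
esdh
sxxob
cfc

Derivation:
Hunk 1: at line 5 remove [skhpd,jrosq] add [bfcx,cfc,czwh] -> 11 lines: yll ysnzx vqweb dvpgi eimtf bfcx cfc czwh esdh sxxob cfc
Hunk 2: at line 1 remove [vqweb,dvpgi] add [zajtp,sqs,dqwsm] -> 12 lines: yll ysnzx zajtp sqs dqwsm eimtf bfcx cfc czwh esdh sxxob cfc
Hunk 3: at line 4 remove [eimtf,bfcx,cfc] add [fglrn] -> 10 lines: yll ysnzx zajtp sqs dqwsm fglrn czwh esdh sxxob cfc
Hunk 4: at line 1 remove [ysnzx,zajtp,sqs] add [ytmsg] -> 8 lines: yll ytmsg dqwsm fglrn czwh esdh sxxob cfc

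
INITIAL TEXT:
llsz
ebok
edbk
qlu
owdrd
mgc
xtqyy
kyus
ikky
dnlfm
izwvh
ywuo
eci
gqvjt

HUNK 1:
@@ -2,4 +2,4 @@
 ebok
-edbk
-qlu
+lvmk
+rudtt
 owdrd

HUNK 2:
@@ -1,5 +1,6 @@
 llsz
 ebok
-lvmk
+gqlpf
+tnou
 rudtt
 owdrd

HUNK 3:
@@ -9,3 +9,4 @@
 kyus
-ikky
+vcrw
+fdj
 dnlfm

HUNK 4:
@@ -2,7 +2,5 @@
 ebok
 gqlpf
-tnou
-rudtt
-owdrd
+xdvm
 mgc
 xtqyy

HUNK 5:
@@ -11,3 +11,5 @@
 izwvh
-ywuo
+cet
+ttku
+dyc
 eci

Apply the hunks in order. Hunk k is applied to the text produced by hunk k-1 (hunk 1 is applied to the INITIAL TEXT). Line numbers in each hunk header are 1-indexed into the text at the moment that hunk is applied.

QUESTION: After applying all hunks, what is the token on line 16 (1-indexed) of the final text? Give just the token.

Hunk 1: at line 2 remove [edbk,qlu] add [lvmk,rudtt] -> 14 lines: llsz ebok lvmk rudtt owdrd mgc xtqyy kyus ikky dnlfm izwvh ywuo eci gqvjt
Hunk 2: at line 1 remove [lvmk] add [gqlpf,tnou] -> 15 lines: llsz ebok gqlpf tnou rudtt owdrd mgc xtqyy kyus ikky dnlfm izwvh ywuo eci gqvjt
Hunk 3: at line 9 remove [ikky] add [vcrw,fdj] -> 16 lines: llsz ebok gqlpf tnou rudtt owdrd mgc xtqyy kyus vcrw fdj dnlfm izwvh ywuo eci gqvjt
Hunk 4: at line 2 remove [tnou,rudtt,owdrd] add [xdvm] -> 14 lines: llsz ebok gqlpf xdvm mgc xtqyy kyus vcrw fdj dnlfm izwvh ywuo eci gqvjt
Hunk 5: at line 11 remove [ywuo] add [cet,ttku,dyc] -> 16 lines: llsz ebok gqlpf xdvm mgc xtqyy kyus vcrw fdj dnlfm izwvh cet ttku dyc eci gqvjt
Final line 16: gqvjt

Answer: gqvjt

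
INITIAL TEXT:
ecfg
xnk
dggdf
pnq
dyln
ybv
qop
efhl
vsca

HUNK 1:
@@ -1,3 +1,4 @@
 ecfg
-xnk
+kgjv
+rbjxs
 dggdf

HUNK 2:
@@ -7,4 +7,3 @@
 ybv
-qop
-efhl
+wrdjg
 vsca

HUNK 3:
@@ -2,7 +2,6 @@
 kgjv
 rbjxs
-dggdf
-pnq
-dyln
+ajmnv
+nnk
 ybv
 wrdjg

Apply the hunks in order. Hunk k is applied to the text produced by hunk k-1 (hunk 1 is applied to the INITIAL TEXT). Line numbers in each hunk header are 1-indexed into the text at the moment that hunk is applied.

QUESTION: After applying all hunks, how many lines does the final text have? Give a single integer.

Answer: 8

Derivation:
Hunk 1: at line 1 remove [xnk] add [kgjv,rbjxs] -> 10 lines: ecfg kgjv rbjxs dggdf pnq dyln ybv qop efhl vsca
Hunk 2: at line 7 remove [qop,efhl] add [wrdjg] -> 9 lines: ecfg kgjv rbjxs dggdf pnq dyln ybv wrdjg vsca
Hunk 3: at line 2 remove [dggdf,pnq,dyln] add [ajmnv,nnk] -> 8 lines: ecfg kgjv rbjxs ajmnv nnk ybv wrdjg vsca
Final line count: 8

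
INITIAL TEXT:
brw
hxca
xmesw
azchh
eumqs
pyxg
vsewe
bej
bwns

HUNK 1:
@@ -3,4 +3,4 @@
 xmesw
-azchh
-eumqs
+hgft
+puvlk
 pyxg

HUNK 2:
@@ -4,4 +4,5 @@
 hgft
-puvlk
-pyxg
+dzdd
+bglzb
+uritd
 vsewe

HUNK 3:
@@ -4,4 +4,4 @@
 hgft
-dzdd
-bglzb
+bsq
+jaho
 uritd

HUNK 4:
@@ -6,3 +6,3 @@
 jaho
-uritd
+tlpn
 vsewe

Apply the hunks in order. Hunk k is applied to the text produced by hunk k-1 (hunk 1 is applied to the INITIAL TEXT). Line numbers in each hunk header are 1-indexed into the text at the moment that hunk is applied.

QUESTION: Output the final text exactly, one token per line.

Answer: brw
hxca
xmesw
hgft
bsq
jaho
tlpn
vsewe
bej
bwns

Derivation:
Hunk 1: at line 3 remove [azchh,eumqs] add [hgft,puvlk] -> 9 lines: brw hxca xmesw hgft puvlk pyxg vsewe bej bwns
Hunk 2: at line 4 remove [puvlk,pyxg] add [dzdd,bglzb,uritd] -> 10 lines: brw hxca xmesw hgft dzdd bglzb uritd vsewe bej bwns
Hunk 3: at line 4 remove [dzdd,bglzb] add [bsq,jaho] -> 10 lines: brw hxca xmesw hgft bsq jaho uritd vsewe bej bwns
Hunk 4: at line 6 remove [uritd] add [tlpn] -> 10 lines: brw hxca xmesw hgft bsq jaho tlpn vsewe bej bwns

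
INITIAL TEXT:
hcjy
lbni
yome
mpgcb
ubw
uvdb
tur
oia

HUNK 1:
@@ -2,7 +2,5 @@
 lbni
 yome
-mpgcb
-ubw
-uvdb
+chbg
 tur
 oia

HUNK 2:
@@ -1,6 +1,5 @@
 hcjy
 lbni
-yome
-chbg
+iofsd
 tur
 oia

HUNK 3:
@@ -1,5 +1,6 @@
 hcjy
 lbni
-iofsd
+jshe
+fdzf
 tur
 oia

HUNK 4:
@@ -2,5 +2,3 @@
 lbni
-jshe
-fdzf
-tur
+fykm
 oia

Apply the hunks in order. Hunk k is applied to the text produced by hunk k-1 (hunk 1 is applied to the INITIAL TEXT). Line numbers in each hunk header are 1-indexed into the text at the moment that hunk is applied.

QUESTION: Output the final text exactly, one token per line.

Answer: hcjy
lbni
fykm
oia

Derivation:
Hunk 1: at line 2 remove [mpgcb,ubw,uvdb] add [chbg] -> 6 lines: hcjy lbni yome chbg tur oia
Hunk 2: at line 1 remove [yome,chbg] add [iofsd] -> 5 lines: hcjy lbni iofsd tur oia
Hunk 3: at line 1 remove [iofsd] add [jshe,fdzf] -> 6 lines: hcjy lbni jshe fdzf tur oia
Hunk 4: at line 2 remove [jshe,fdzf,tur] add [fykm] -> 4 lines: hcjy lbni fykm oia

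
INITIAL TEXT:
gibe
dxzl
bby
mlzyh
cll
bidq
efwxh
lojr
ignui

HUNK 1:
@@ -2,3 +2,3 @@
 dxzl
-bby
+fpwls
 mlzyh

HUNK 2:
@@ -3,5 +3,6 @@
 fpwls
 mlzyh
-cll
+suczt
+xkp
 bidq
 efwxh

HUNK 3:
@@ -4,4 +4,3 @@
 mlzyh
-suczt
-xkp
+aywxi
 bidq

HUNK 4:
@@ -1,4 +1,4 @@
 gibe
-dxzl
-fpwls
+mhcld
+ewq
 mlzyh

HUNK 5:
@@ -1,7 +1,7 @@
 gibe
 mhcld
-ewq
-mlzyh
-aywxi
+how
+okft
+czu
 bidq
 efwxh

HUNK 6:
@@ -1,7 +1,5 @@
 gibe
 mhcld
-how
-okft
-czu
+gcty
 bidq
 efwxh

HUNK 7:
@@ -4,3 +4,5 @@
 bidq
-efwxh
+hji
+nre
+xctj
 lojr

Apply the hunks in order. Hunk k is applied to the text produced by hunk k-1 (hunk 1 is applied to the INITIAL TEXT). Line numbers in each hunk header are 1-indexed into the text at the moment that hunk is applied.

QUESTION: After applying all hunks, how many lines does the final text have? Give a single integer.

Hunk 1: at line 2 remove [bby] add [fpwls] -> 9 lines: gibe dxzl fpwls mlzyh cll bidq efwxh lojr ignui
Hunk 2: at line 3 remove [cll] add [suczt,xkp] -> 10 lines: gibe dxzl fpwls mlzyh suczt xkp bidq efwxh lojr ignui
Hunk 3: at line 4 remove [suczt,xkp] add [aywxi] -> 9 lines: gibe dxzl fpwls mlzyh aywxi bidq efwxh lojr ignui
Hunk 4: at line 1 remove [dxzl,fpwls] add [mhcld,ewq] -> 9 lines: gibe mhcld ewq mlzyh aywxi bidq efwxh lojr ignui
Hunk 5: at line 1 remove [ewq,mlzyh,aywxi] add [how,okft,czu] -> 9 lines: gibe mhcld how okft czu bidq efwxh lojr ignui
Hunk 6: at line 1 remove [how,okft,czu] add [gcty] -> 7 lines: gibe mhcld gcty bidq efwxh lojr ignui
Hunk 7: at line 4 remove [efwxh] add [hji,nre,xctj] -> 9 lines: gibe mhcld gcty bidq hji nre xctj lojr ignui
Final line count: 9

Answer: 9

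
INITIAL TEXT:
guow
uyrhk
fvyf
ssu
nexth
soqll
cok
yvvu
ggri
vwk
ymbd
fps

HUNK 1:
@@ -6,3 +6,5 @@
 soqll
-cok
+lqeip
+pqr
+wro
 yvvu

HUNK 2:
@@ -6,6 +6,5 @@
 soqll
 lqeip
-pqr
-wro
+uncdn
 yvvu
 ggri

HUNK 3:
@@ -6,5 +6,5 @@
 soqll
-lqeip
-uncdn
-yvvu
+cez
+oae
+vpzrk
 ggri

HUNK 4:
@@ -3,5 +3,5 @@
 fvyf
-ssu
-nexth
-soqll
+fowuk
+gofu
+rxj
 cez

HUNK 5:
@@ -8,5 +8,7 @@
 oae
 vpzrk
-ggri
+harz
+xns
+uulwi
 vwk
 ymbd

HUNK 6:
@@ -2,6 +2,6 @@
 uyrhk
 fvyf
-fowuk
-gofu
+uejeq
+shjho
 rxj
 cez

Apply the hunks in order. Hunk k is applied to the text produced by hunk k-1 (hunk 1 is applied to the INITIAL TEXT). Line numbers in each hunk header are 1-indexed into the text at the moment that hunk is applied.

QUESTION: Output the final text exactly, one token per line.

Hunk 1: at line 6 remove [cok] add [lqeip,pqr,wro] -> 14 lines: guow uyrhk fvyf ssu nexth soqll lqeip pqr wro yvvu ggri vwk ymbd fps
Hunk 2: at line 6 remove [pqr,wro] add [uncdn] -> 13 lines: guow uyrhk fvyf ssu nexth soqll lqeip uncdn yvvu ggri vwk ymbd fps
Hunk 3: at line 6 remove [lqeip,uncdn,yvvu] add [cez,oae,vpzrk] -> 13 lines: guow uyrhk fvyf ssu nexth soqll cez oae vpzrk ggri vwk ymbd fps
Hunk 4: at line 3 remove [ssu,nexth,soqll] add [fowuk,gofu,rxj] -> 13 lines: guow uyrhk fvyf fowuk gofu rxj cez oae vpzrk ggri vwk ymbd fps
Hunk 5: at line 8 remove [ggri] add [harz,xns,uulwi] -> 15 lines: guow uyrhk fvyf fowuk gofu rxj cez oae vpzrk harz xns uulwi vwk ymbd fps
Hunk 6: at line 2 remove [fowuk,gofu] add [uejeq,shjho] -> 15 lines: guow uyrhk fvyf uejeq shjho rxj cez oae vpzrk harz xns uulwi vwk ymbd fps

Answer: guow
uyrhk
fvyf
uejeq
shjho
rxj
cez
oae
vpzrk
harz
xns
uulwi
vwk
ymbd
fps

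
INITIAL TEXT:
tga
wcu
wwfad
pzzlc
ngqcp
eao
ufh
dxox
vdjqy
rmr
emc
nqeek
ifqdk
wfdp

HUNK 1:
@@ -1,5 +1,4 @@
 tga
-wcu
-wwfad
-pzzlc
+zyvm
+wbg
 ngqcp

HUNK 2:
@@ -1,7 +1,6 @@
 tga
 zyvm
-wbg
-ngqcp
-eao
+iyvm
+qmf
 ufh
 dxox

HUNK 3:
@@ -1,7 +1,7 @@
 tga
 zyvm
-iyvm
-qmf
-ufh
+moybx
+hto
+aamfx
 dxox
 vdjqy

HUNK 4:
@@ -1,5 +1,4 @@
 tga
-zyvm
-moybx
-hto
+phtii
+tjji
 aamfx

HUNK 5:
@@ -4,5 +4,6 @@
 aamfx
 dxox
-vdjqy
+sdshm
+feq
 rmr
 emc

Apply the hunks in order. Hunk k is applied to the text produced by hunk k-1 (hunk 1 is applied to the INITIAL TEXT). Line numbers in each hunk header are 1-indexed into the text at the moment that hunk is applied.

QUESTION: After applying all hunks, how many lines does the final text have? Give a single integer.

Hunk 1: at line 1 remove [wcu,wwfad,pzzlc] add [zyvm,wbg] -> 13 lines: tga zyvm wbg ngqcp eao ufh dxox vdjqy rmr emc nqeek ifqdk wfdp
Hunk 2: at line 1 remove [wbg,ngqcp,eao] add [iyvm,qmf] -> 12 lines: tga zyvm iyvm qmf ufh dxox vdjqy rmr emc nqeek ifqdk wfdp
Hunk 3: at line 1 remove [iyvm,qmf,ufh] add [moybx,hto,aamfx] -> 12 lines: tga zyvm moybx hto aamfx dxox vdjqy rmr emc nqeek ifqdk wfdp
Hunk 4: at line 1 remove [zyvm,moybx,hto] add [phtii,tjji] -> 11 lines: tga phtii tjji aamfx dxox vdjqy rmr emc nqeek ifqdk wfdp
Hunk 5: at line 4 remove [vdjqy] add [sdshm,feq] -> 12 lines: tga phtii tjji aamfx dxox sdshm feq rmr emc nqeek ifqdk wfdp
Final line count: 12

Answer: 12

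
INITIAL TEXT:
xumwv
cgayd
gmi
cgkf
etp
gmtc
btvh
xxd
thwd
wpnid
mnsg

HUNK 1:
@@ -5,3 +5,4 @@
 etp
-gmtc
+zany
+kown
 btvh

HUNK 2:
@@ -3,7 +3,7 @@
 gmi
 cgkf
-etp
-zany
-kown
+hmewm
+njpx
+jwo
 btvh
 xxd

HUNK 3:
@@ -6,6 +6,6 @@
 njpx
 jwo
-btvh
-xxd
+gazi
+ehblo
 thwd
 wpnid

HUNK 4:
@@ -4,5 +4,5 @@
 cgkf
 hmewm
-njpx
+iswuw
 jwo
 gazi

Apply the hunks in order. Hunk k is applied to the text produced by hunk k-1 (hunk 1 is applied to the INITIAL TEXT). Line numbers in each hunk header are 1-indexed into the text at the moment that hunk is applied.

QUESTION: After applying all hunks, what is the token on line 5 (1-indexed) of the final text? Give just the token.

Answer: hmewm

Derivation:
Hunk 1: at line 5 remove [gmtc] add [zany,kown] -> 12 lines: xumwv cgayd gmi cgkf etp zany kown btvh xxd thwd wpnid mnsg
Hunk 2: at line 3 remove [etp,zany,kown] add [hmewm,njpx,jwo] -> 12 lines: xumwv cgayd gmi cgkf hmewm njpx jwo btvh xxd thwd wpnid mnsg
Hunk 3: at line 6 remove [btvh,xxd] add [gazi,ehblo] -> 12 lines: xumwv cgayd gmi cgkf hmewm njpx jwo gazi ehblo thwd wpnid mnsg
Hunk 4: at line 4 remove [njpx] add [iswuw] -> 12 lines: xumwv cgayd gmi cgkf hmewm iswuw jwo gazi ehblo thwd wpnid mnsg
Final line 5: hmewm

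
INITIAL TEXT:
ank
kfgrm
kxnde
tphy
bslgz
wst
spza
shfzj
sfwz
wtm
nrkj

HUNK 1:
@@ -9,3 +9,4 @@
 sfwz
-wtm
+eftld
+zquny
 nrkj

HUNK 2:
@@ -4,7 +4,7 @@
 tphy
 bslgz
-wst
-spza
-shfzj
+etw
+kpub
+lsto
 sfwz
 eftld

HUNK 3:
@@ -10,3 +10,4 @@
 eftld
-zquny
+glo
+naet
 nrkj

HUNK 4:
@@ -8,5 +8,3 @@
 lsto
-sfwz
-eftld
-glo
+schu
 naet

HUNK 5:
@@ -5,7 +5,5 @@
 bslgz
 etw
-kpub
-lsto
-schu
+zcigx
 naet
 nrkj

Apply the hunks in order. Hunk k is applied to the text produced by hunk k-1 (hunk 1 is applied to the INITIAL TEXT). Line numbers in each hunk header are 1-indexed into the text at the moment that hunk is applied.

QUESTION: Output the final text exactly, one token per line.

Hunk 1: at line 9 remove [wtm] add [eftld,zquny] -> 12 lines: ank kfgrm kxnde tphy bslgz wst spza shfzj sfwz eftld zquny nrkj
Hunk 2: at line 4 remove [wst,spza,shfzj] add [etw,kpub,lsto] -> 12 lines: ank kfgrm kxnde tphy bslgz etw kpub lsto sfwz eftld zquny nrkj
Hunk 3: at line 10 remove [zquny] add [glo,naet] -> 13 lines: ank kfgrm kxnde tphy bslgz etw kpub lsto sfwz eftld glo naet nrkj
Hunk 4: at line 8 remove [sfwz,eftld,glo] add [schu] -> 11 lines: ank kfgrm kxnde tphy bslgz etw kpub lsto schu naet nrkj
Hunk 5: at line 5 remove [kpub,lsto,schu] add [zcigx] -> 9 lines: ank kfgrm kxnde tphy bslgz etw zcigx naet nrkj

Answer: ank
kfgrm
kxnde
tphy
bslgz
etw
zcigx
naet
nrkj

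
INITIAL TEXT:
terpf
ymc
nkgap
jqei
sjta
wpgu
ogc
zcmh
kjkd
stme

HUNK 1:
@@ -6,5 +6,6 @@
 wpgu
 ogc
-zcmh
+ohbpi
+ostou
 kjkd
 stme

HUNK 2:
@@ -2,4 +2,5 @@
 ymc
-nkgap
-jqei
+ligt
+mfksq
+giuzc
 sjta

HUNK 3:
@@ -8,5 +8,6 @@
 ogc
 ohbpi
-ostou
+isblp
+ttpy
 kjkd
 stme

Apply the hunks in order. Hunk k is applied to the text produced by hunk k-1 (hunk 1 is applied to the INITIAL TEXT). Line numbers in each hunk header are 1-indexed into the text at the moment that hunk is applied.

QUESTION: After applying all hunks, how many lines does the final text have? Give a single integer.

Answer: 13

Derivation:
Hunk 1: at line 6 remove [zcmh] add [ohbpi,ostou] -> 11 lines: terpf ymc nkgap jqei sjta wpgu ogc ohbpi ostou kjkd stme
Hunk 2: at line 2 remove [nkgap,jqei] add [ligt,mfksq,giuzc] -> 12 lines: terpf ymc ligt mfksq giuzc sjta wpgu ogc ohbpi ostou kjkd stme
Hunk 3: at line 8 remove [ostou] add [isblp,ttpy] -> 13 lines: terpf ymc ligt mfksq giuzc sjta wpgu ogc ohbpi isblp ttpy kjkd stme
Final line count: 13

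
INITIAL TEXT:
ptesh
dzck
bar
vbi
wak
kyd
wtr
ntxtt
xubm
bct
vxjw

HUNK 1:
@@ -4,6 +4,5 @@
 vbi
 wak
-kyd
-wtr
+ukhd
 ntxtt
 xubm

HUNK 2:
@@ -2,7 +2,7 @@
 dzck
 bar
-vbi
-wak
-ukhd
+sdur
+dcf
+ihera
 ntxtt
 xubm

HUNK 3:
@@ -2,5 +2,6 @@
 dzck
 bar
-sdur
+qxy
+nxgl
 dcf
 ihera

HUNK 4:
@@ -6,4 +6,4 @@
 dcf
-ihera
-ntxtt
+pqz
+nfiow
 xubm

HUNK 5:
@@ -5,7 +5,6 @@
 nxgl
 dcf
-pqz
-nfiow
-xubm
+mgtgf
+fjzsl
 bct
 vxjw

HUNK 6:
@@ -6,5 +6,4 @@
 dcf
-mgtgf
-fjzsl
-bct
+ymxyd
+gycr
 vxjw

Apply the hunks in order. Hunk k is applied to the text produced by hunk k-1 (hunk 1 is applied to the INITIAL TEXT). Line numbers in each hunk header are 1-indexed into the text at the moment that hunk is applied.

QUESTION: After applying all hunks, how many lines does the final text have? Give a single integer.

Answer: 9

Derivation:
Hunk 1: at line 4 remove [kyd,wtr] add [ukhd] -> 10 lines: ptesh dzck bar vbi wak ukhd ntxtt xubm bct vxjw
Hunk 2: at line 2 remove [vbi,wak,ukhd] add [sdur,dcf,ihera] -> 10 lines: ptesh dzck bar sdur dcf ihera ntxtt xubm bct vxjw
Hunk 3: at line 2 remove [sdur] add [qxy,nxgl] -> 11 lines: ptesh dzck bar qxy nxgl dcf ihera ntxtt xubm bct vxjw
Hunk 4: at line 6 remove [ihera,ntxtt] add [pqz,nfiow] -> 11 lines: ptesh dzck bar qxy nxgl dcf pqz nfiow xubm bct vxjw
Hunk 5: at line 5 remove [pqz,nfiow,xubm] add [mgtgf,fjzsl] -> 10 lines: ptesh dzck bar qxy nxgl dcf mgtgf fjzsl bct vxjw
Hunk 6: at line 6 remove [mgtgf,fjzsl,bct] add [ymxyd,gycr] -> 9 lines: ptesh dzck bar qxy nxgl dcf ymxyd gycr vxjw
Final line count: 9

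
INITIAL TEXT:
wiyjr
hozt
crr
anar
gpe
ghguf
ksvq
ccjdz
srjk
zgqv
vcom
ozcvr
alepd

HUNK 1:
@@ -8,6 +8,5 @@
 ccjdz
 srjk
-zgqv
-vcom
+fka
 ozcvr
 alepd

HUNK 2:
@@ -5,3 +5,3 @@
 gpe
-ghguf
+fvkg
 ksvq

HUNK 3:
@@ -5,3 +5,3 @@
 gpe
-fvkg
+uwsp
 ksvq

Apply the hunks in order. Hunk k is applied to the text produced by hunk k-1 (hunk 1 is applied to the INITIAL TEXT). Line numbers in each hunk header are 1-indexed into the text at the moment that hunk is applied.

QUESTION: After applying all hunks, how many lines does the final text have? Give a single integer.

Answer: 12

Derivation:
Hunk 1: at line 8 remove [zgqv,vcom] add [fka] -> 12 lines: wiyjr hozt crr anar gpe ghguf ksvq ccjdz srjk fka ozcvr alepd
Hunk 2: at line 5 remove [ghguf] add [fvkg] -> 12 lines: wiyjr hozt crr anar gpe fvkg ksvq ccjdz srjk fka ozcvr alepd
Hunk 3: at line 5 remove [fvkg] add [uwsp] -> 12 lines: wiyjr hozt crr anar gpe uwsp ksvq ccjdz srjk fka ozcvr alepd
Final line count: 12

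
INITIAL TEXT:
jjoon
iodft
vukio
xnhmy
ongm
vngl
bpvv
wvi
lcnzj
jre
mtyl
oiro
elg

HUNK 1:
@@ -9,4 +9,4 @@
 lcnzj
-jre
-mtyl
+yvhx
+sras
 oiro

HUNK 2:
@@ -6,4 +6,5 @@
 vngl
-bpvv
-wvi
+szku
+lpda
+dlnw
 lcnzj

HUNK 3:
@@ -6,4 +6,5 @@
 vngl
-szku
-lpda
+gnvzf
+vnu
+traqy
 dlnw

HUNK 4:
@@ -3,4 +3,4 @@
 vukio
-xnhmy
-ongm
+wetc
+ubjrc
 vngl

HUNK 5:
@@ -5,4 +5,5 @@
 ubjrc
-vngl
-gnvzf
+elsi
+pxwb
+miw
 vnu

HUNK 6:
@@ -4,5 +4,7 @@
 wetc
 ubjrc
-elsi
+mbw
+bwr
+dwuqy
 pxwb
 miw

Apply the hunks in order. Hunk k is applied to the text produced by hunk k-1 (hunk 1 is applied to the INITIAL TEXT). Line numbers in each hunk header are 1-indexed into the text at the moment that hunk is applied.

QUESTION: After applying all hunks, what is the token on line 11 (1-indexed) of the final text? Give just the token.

Answer: vnu

Derivation:
Hunk 1: at line 9 remove [jre,mtyl] add [yvhx,sras] -> 13 lines: jjoon iodft vukio xnhmy ongm vngl bpvv wvi lcnzj yvhx sras oiro elg
Hunk 2: at line 6 remove [bpvv,wvi] add [szku,lpda,dlnw] -> 14 lines: jjoon iodft vukio xnhmy ongm vngl szku lpda dlnw lcnzj yvhx sras oiro elg
Hunk 3: at line 6 remove [szku,lpda] add [gnvzf,vnu,traqy] -> 15 lines: jjoon iodft vukio xnhmy ongm vngl gnvzf vnu traqy dlnw lcnzj yvhx sras oiro elg
Hunk 4: at line 3 remove [xnhmy,ongm] add [wetc,ubjrc] -> 15 lines: jjoon iodft vukio wetc ubjrc vngl gnvzf vnu traqy dlnw lcnzj yvhx sras oiro elg
Hunk 5: at line 5 remove [vngl,gnvzf] add [elsi,pxwb,miw] -> 16 lines: jjoon iodft vukio wetc ubjrc elsi pxwb miw vnu traqy dlnw lcnzj yvhx sras oiro elg
Hunk 6: at line 4 remove [elsi] add [mbw,bwr,dwuqy] -> 18 lines: jjoon iodft vukio wetc ubjrc mbw bwr dwuqy pxwb miw vnu traqy dlnw lcnzj yvhx sras oiro elg
Final line 11: vnu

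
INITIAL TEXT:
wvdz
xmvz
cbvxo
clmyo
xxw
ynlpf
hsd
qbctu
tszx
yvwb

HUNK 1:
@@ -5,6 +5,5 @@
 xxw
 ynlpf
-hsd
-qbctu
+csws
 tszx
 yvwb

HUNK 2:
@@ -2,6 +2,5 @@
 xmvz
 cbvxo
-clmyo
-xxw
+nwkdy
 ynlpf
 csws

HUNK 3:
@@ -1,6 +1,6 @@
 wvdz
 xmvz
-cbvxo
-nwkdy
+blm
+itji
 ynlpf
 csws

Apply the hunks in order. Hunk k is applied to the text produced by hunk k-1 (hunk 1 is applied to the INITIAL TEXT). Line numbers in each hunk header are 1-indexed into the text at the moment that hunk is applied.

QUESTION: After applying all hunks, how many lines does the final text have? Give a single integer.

Answer: 8

Derivation:
Hunk 1: at line 5 remove [hsd,qbctu] add [csws] -> 9 lines: wvdz xmvz cbvxo clmyo xxw ynlpf csws tszx yvwb
Hunk 2: at line 2 remove [clmyo,xxw] add [nwkdy] -> 8 lines: wvdz xmvz cbvxo nwkdy ynlpf csws tszx yvwb
Hunk 3: at line 1 remove [cbvxo,nwkdy] add [blm,itji] -> 8 lines: wvdz xmvz blm itji ynlpf csws tszx yvwb
Final line count: 8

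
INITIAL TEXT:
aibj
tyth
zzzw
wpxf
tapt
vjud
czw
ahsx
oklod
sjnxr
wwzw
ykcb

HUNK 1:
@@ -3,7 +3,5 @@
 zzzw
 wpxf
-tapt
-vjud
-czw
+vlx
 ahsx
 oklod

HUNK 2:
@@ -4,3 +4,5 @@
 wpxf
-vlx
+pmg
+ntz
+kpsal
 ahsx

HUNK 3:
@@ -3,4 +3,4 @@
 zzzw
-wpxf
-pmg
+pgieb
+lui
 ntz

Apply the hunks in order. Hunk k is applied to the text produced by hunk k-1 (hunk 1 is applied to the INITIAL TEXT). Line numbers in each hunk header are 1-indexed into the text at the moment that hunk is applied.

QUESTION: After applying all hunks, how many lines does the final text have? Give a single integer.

Answer: 12

Derivation:
Hunk 1: at line 3 remove [tapt,vjud,czw] add [vlx] -> 10 lines: aibj tyth zzzw wpxf vlx ahsx oklod sjnxr wwzw ykcb
Hunk 2: at line 4 remove [vlx] add [pmg,ntz,kpsal] -> 12 lines: aibj tyth zzzw wpxf pmg ntz kpsal ahsx oklod sjnxr wwzw ykcb
Hunk 3: at line 3 remove [wpxf,pmg] add [pgieb,lui] -> 12 lines: aibj tyth zzzw pgieb lui ntz kpsal ahsx oklod sjnxr wwzw ykcb
Final line count: 12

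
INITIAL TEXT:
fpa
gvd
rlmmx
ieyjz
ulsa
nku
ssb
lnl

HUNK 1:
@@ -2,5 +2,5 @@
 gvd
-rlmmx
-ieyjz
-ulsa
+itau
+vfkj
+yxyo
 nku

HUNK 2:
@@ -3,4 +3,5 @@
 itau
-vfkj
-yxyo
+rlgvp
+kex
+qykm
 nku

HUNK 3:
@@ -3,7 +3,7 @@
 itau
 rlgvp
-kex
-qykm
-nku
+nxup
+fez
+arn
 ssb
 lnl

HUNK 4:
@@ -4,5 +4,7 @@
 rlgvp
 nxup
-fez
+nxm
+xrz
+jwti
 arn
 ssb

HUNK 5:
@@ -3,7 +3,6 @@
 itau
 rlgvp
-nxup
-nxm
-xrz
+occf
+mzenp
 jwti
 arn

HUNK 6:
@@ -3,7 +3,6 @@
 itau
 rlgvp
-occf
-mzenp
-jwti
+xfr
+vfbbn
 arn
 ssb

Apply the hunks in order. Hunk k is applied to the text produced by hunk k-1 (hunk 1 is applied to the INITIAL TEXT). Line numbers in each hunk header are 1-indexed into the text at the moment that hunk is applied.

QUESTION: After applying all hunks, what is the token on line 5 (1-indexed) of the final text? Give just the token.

Answer: xfr

Derivation:
Hunk 1: at line 2 remove [rlmmx,ieyjz,ulsa] add [itau,vfkj,yxyo] -> 8 lines: fpa gvd itau vfkj yxyo nku ssb lnl
Hunk 2: at line 3 remove [vfkj,yxyo] add [rlgvp,kex,qykm] -> 9 lines: fpa gvd itau rlgvp kex qykm nku ssb lnl
Hunk 3: at line 3 remove [kex,qykm,nku] add [nxup,fez,arn] -> 9 lines: fpa gvd itau rlgvp nxup fez arn ssb lnl
Hunk 4: at line 4 remove [fez] add [nxm,xrz,jwti] -> 11 lines: fpa gvd itau rlgvp nxup nxm xrz jwti arn ssb lnl
Hunk 5: at line 3 remove [nxup,nxm,xrz] add [occf,mzenp] -> 10 lines: fpa gvd itau rlgvp occf mzenp jwti arn ssb lnl
Hunk 6: at line 3 remove [occf,mzenp,jwti] add [xfr,vfbbn] -> 9 lines: fpa gvd itau rlgvp xfr vfbbn arn ssb lnl
Final line 5: xfr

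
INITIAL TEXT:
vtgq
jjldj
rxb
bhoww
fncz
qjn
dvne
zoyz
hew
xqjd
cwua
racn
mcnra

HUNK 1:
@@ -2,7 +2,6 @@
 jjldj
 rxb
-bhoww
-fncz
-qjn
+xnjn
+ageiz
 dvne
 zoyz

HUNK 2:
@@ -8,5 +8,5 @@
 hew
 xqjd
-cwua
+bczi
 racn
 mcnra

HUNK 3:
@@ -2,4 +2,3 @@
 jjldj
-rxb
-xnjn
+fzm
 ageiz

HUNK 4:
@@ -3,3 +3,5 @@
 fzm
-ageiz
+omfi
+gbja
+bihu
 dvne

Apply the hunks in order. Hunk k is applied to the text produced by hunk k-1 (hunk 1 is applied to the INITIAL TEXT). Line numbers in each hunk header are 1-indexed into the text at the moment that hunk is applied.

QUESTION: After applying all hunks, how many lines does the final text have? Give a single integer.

Hunk 1: at line 2 remove [bhoww,fncz,qjn] add [xnjn,ageiz] -> 12 lines: vtgq jjldj rxb xnjn ageiz dvne zoyz hew xqjd cwua racn mcnra
Hunk 2: at line 8 remove [cwua] add [bczi] -> 12 lines: vtgq jjldj rxb xnjn ageiz dvne zoyz hew xqjd bczi racn mcnra
Hunk 3: at line 2 remove [rxb,xnjn] add [fzm] -> 11 lines: vtgq jjldj fzm ageiz dvne zoyz hew xqjd bczi racn mcnra
Hunk 4: at line 3 remove [ageiz] add [omfi,gbja,bihu] -> 13 lines: vtgq jjldj fzm omfi gbja bihu dvne zoyz hew xqjd bczi racn mcnra
Final line count: 13

Answer: 13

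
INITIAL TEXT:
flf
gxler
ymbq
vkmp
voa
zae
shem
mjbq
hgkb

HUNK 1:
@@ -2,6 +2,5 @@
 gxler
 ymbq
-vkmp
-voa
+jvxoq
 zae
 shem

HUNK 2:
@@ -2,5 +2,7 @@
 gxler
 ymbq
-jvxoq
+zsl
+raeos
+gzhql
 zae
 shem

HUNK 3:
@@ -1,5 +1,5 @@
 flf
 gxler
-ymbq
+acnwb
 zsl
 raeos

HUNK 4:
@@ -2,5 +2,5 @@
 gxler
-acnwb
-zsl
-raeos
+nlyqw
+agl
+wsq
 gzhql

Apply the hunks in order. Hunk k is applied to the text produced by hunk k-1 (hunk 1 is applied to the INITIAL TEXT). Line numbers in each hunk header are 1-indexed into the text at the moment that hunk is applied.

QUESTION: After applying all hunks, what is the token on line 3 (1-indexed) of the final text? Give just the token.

Answer: nlyqw

Derivation:
Hunk 1: at line 2 remove [vkmp,voa] add [jvxoq] -> 8 lines: flf gxler ymbq jvxoq zae shem mjbq hgkb
Hunk 2: at line 2 remove [jvxoq] add [zsl,raeos,gzhql] -> 10 lines: flf gxler ymbq zsl raeos gzhql zae shem mjbq hgkb
Hunk 3: at line 1 remove [ymbq] add [acnwb] -> 10 lines: flf gxler acnwb zsl raeos gzhql zae shem mjbq hgkb
Hunk 4: at line 2 remove [acnwb,zsl,raeos] add [nlyqw,agl,wsq] -> 10 lines: flf gxler nlyqw agl wsq gzhql zae shem mjbq hgkb
Final line 3: nlyqw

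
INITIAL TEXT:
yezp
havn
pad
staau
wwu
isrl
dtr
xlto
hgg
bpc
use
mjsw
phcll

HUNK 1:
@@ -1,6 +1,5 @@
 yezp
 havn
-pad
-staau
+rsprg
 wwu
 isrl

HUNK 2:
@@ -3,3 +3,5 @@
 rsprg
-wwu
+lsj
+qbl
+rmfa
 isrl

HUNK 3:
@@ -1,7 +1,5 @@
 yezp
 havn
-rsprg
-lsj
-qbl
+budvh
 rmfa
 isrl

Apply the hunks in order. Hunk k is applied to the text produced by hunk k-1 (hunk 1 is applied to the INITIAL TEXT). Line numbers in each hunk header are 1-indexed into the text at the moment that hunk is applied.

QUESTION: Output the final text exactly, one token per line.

Hunk 1: at line 1 remove [pad,staau] add [rsprg] -> 12 lines: yezp havn rsprg wwu isrl dtr xlto hgg bpc use mjsw phcll
Hunk 2: at line 3 remove [wwu] add [lsj,qbl,rmfa] -> 14 lines: yezp havn rsprg lsj qbl rmfa isrl dtr xlto hgg bpc use mjsw phcll
Hunk 3: at line 1 remove [rsprg,lsj,qbl] add [budvh] -> 12 lines: yezp havn budvh rmfa isrl dtr xlto hgg bpc use mjsw phcll

Answer: yezp
havn
budvh
rmfa
isrl
dtr
xlto
hgg
bpc
use
mjsw
phcll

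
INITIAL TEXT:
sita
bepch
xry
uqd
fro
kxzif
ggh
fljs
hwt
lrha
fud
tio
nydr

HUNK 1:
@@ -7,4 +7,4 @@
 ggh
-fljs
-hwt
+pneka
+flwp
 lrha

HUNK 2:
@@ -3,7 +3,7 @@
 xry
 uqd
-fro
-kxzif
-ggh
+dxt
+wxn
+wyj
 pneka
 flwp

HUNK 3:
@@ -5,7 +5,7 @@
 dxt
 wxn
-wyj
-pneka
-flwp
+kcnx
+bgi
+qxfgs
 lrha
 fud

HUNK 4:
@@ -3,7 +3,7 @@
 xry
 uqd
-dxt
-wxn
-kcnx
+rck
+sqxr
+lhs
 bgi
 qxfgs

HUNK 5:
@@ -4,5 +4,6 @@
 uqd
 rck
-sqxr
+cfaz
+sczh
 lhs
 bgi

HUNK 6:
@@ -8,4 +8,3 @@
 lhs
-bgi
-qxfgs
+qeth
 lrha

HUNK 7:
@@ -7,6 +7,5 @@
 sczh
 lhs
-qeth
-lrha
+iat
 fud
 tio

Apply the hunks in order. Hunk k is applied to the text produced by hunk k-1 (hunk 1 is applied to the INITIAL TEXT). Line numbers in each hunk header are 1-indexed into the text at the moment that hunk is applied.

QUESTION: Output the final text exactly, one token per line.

Hunk 1: at line 7 remove [fljs,hwt] add [pneka,flwp] -> 13 lines: sita bepch xry uqd fro kxzif ggh pneka flwp lrha fud tio nydr
Hunk 2: at line 3 remove [fro,kxzif,ggh] add [dxt,wxn,wyj] -> 13 lines: sita bepch xry uqd dxt wxn wyj pneka flwp lrha fud tio nydr
Hunk 3: at line 5 remove [wyj,pneka,flwp] add [kcnx,bgi,qxfgs] -> 13 lines: sita bepch xry uqd dxt wxn kcnx bgi qxfgs lrha fud tio nydr
Hunk 4: at line 3 remove [dxt,wxn,kcnx] add [rck,sqxr,lhs] -> 13 lines: sita bepch xry uqd rck sqxr lhs bgi qxfgs lrha fud tio nydr
Hunk 5: at line 4 remove [sqxr] add [cfaz,sczh] -> 14 lines: sita bepch xry uqd rck cfaz sczh lhs bgi qxfgs lrha fud tio nydr
Hunk 6: at line 8 remove [bgi,qxfgs] add [qeth] -> 13 lines: sita bepch xry uqd rck cfaz sczh lhs qeth lrha fud tio nydr
Hunk 7: at line 7 remove [qeth,lrha] add [iat] -> 12 lines: sita bepch xry uqd rck cfaz sczh lhs iat fud tio nydr

Answer: sita
bepch
xry
uqd
rck
cfaz
sczh
lhs
iat
fud
tio
nydr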